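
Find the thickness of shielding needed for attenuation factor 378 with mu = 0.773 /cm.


x = ln(factor) / mu
x = ln(378) / 0.773
x = 7.6777 cm

7.6777


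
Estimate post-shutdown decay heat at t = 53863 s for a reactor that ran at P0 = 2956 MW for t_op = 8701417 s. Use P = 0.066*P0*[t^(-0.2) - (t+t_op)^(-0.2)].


P/P0 = 0.066 * [t^(-0.2) - (t + t_op)^(-0.2)]
P/P0 = 0.066 * [53863^(-0.2) - (53863 + 8701417)^(-0.2)]
P/P0 = 0.066 * [0.1131728 - 0.04088330] = 0.004771107
P = 2956 * 0.004771107 = 14.103 MW

14.103


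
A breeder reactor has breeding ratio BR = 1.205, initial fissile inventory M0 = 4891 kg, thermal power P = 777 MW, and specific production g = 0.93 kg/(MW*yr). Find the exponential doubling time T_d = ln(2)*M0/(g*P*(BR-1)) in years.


Breeding gain G = BR - 1 = 1.205 - 1 = 0.205
Fissile production rate = g * P * G = 0.93 * 777 * 0.205 = 148.13505 kg/yr
T_d = ln(2) * M0 / (g * P * G)
T_d = ln(2) * 4891 / 148.13505 = 22.886 yr

22.886


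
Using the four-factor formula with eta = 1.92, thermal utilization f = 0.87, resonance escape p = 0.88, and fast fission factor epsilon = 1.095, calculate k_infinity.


k_inf = eta * f * p * epsilon
k_inf = 1.92 * 0.87 * 0.88 * 1.095
k_inf = 1.6096

1.6096


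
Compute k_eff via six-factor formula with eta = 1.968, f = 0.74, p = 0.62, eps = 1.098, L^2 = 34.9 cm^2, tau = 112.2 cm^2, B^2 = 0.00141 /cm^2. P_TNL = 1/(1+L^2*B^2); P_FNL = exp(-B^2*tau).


k_inf = eta*f*p*eps = 1.968*0.74*0.62*1.098 = 0.9914044
P_TNL = 1/(1 + L^2*B^2) = 1/(1 + 34.9*0.00141) = 0.9530990
P_FNL = exp(-B^2*tau) = exp(-0.00141*112.2) = 0.8536773
k_eff = k_inf * P_TNL * P_FNL = 0.9914044 * 0.9530990 * 0.8536773
k_eff = 0.80665

0.80665


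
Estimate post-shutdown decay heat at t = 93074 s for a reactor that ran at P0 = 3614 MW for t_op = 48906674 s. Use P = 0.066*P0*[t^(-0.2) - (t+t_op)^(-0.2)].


P/P0 = 0.066 * [t^(-0.2) - (t + t_op)^(-0.2)]
P/P0 = 0.066 * [93074^(-0.2) - (93074 + 48906674)^(-0.2)]
P/P0 = 0.066 * [0.1014459 - 0.02897085] = 0.004783353
P = 3614 * 0.004783353 = 17.287 MW

17.287


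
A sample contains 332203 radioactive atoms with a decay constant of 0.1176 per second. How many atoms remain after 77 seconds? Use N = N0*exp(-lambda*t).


N = N0 * exp(-lambda * t)
N = 332203 * exp(-0.1176 * 77)
N = 38.795

38.795


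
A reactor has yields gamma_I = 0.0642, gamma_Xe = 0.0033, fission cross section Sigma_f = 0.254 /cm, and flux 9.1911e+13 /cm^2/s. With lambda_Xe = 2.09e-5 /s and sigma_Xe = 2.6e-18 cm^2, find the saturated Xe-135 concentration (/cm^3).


Xe_eq = (gamma_I + gamma_Xe) * Sigma_f * phi / (lambda_Xe + sigma_Xe * phi)
Numerator = (0.0642 + 0.0033) * 0.254 * 9.1911e+13 = 1.575814e+12
Denominator = 2.09e-5 + 2.6e-18 * 9.1911e+13 = 2.598686e-04
Xe_eq = 1.575814e+12 / 2.598686e-04 = 6.0639e+15 /cm^3

6.0639e+15


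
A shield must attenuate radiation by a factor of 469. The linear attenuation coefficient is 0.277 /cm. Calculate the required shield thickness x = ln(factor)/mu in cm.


x = ln(factor) / mu
x = ln(469) / 0.277
x = 22.204 cm

22.204


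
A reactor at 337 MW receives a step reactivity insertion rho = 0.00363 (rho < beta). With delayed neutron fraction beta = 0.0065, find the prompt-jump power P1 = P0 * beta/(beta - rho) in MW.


P1/P0 = beta / (beta - rho)
P1/P0 = 0.0065 / (0.0065 - 0.00363) = 2.264808
P1 = 337 * 2.264808 = 763.24 MW

763.24


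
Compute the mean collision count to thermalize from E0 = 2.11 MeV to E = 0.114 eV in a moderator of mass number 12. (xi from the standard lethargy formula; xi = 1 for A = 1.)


xi = 1 + (A-1)^2/(2A)*ln((A-1)/(A+1)) = 0.1577690 (for A = 12)
n = ln(E0/E) / xi
n = ln(2.11e6 / 0.114) / 0.1577690
n = ln(1.850877e+07) / 0.1577690 = 106.06

106.06


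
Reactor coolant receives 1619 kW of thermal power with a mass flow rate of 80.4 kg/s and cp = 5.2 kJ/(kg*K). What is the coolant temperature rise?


dT = Q / (m_dot * cp)
dT = 1619 / (80.4 * 5.2)
dT = 3.8725 C

3.8725


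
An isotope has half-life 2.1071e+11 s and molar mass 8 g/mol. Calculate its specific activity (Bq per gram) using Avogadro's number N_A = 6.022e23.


lambda = ln(2) / t_half = ln(2) / 2.1071e+11 = 3.289579e-12 /s
SA = lambda * N_A / M
SA = 3.289579e-12 * 6.022e23 / 8
SA = 2.4762e+11 Bq/g

2.4762e+11


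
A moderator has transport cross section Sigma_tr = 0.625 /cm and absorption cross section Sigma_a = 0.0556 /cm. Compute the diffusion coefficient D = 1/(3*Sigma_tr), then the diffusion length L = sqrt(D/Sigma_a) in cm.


D = 1 / (3 * Sigma_tr) = 1 / (3 * 0.625) = 0.5333333 cm
L = sqrt(D / Sigma_a)
L = sqrt(0.5333333 / 0.0556)
L = 3.0971 cm

3.0971


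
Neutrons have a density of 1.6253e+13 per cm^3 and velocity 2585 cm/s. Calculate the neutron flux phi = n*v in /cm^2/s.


phi = n * v
phi = 1.6253e+13 * 2585
phi = 4.2014e+16 /cm^2/s

4.2014e+16


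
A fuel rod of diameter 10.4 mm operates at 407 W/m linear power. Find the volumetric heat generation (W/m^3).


r = D / 2 / 1000 = 10.4 / 2 / 1000 = 0.0052 m
q''' = q' / (pi * r^2)
q''' = 407 / (pi * 0.0052^2)
q''' = 4.7911e+06 W/m^3

4.7911e+06


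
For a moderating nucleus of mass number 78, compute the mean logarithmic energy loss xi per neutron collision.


xi = 1 + (A-1)^2/(2A) * ln((A-1)/(A+1))
xi = 1 + (78-1)^2/(2*78) * ln((78-1)/(78 +1))
xi = 0.025423

0.025423


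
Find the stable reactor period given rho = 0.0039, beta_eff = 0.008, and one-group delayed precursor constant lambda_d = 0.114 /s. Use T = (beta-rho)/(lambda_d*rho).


T = (beta - rho) / (lambda_d * rho)
T = (0.008 - 0.0039) / (0.114 * 0.0039)
T = 9.2218 s

9.2218


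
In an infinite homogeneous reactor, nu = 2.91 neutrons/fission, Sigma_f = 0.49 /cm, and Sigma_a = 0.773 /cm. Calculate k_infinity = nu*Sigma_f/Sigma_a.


k_inf = nu * Sigma_f / Sigma_a
k_inf = 2.91 * 0.49 / 0.773
k_inf = 1.8446

1.8446


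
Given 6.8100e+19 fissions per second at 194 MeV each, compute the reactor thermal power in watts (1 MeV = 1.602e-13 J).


P = fission_rate * E_MeV * 1.602e-13
P = 6.8100e+19 * 194 * 1.602e-13
P = 2.1165e+09 W

2.1165e+09


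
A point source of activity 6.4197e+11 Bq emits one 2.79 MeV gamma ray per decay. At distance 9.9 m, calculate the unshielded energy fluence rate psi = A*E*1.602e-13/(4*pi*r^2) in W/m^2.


psi = A * E * 1.602e-13 / (4*pi*r^2)
psi = 6.4197e+11 * 2.79 * 1.602e-13 / (4*pi*9.9^2)
psi = 2.3297e-04 W/m^2

2.3297e-04


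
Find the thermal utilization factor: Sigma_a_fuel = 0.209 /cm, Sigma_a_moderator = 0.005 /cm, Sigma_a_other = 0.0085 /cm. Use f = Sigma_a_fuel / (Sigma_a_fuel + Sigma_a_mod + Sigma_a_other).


f = Sigma_a_fuel / (Sigma_a_fuel + Sigma_a_mod + Sigma_a_other)
f = 0.209 / (0.209 + 0.005 + 0.0085)
f = 0.93933

0.93933


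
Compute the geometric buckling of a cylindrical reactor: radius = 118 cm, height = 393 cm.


B^2 = (2.405/R)^2 + (pi/H)^2
B^2 = (2.405/118)^2 + (pi/393)^2
B^2 = 4.7930e-04 /cm^2

4.7930e-04


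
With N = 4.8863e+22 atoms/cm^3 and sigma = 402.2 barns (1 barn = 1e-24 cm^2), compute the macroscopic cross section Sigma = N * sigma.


Sigma = N * sigma_barns * 1e-24
Sigma = 4.8863e+22 * 402.2 * 1e-24
Sigma = 19.653 /cm

19.653


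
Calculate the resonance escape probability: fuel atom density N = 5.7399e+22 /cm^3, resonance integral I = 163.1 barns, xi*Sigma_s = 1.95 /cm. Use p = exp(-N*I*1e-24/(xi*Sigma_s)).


p = exp(-N * I * 1e-24 / (xi*Sigma_s))
p = exp(-5.7399e+22 * 163.1 * 1e-24 / 1.95)
p = 0.0082223

0.0082223


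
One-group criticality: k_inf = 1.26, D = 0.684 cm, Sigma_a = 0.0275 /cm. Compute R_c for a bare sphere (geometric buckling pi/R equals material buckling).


L^2 = D / Sigma_a = 0.684 / 0.0275 = 24.87273 cm^2
B_m^2 = (k_inf - 1) / L^2 = (1.26 - 1) / 24.87273 = 0.01045322 /cm^2
For a bare sphere: B_g = pi/R, so R_c = pi / sqrt(B_m^2)
R_c = pi / sqrt(0.01045322) = 30.727 cm

30.727


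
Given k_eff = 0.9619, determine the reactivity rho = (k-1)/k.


rho = (k_eff - 1) / k_eff
rho = (0.9619 - 1) / 0.9619
rho = -0.039609

-0.039609


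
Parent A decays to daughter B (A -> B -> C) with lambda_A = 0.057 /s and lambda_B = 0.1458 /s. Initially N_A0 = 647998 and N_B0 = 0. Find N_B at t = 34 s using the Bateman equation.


N_B(t) = lambda_A * N_A0 / (lambda_B - lambda_A) * [exp(-lambda_A*t) - exp(-lambda_B*t)]
exp(-0.057*34) = 0.1439916; exp(-0.1458*34) = 0.007032592
N_B = 0.057 * 647998 / (0.1458 - 0.057) * (0.1439916 - 0.007032592)
N_B = 56967

56967


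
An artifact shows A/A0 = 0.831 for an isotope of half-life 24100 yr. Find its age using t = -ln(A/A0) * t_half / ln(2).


lambda = ln(2) / t_half = ln(2) / 24100 = 2.876129e-05 /yr
t = -ln(A/A0) / lambda
t = -ln(0.831) / 2.876129e-05
t = 6436.6 yr

6436.6


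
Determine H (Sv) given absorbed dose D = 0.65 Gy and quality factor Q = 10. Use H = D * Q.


H = D * Q
H = 0.65 * 10
H = 6.5000 Sv

6.5000


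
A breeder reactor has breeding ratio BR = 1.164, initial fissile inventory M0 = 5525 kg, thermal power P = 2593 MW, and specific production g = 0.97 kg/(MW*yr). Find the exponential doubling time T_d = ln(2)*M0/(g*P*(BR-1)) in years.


Breeding gain G = BR - 1 = 1.164 - 1 = 0.164
Fissile production rate = g * P * G = 0.97 * 2593 * 0.164 = 412.49444 kg/yr
T_d = ln(2) * M0 / (g * P * G)
T_d = ln(2) * 5525 / 412.49444 = 9.2841 yr

9.2841


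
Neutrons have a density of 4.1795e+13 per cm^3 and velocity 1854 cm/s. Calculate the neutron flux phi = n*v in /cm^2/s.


phi = n * v
phi = 4.1795e+13 * 1854
phi = 7.7488e+16 /cm^2/s

7.7488e+16


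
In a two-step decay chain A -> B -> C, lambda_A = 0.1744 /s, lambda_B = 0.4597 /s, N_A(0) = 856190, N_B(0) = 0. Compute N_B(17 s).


N_B(t) = lambda_A * N_A0 / (lambda_B - lambda_A) * [exp(-lambda_A*t) - exp(-lambda_B*t)]
exp(-0.1744*17) = 0.05157078; exp(-0.4597*17) = 4.036752e-04
N_B = 0.1744 * 856190 / (0.4597 - 0.1744) * (0.05157078 - 4.036752e-04)
N_B = 26780

26780


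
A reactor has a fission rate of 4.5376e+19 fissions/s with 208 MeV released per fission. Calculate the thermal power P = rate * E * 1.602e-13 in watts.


P = fission_rate * E_MeV * 1.602e-13
P = 4.5376e+19 * 208 * 1.602e-13
P = 1.5120e+09 W

1.5120e+09


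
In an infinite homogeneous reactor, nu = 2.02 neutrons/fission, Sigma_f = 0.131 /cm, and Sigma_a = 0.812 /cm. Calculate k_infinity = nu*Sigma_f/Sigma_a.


k_inf = nu * Sigma_f / Sigma_a
k_inf = 2.02 * 0.131 / 0.812
k_inf = 0.32589

0.32589


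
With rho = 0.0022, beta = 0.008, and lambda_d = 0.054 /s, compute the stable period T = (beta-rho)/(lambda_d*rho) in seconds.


T = (beta - rho) / (lambda_d * rho)
T = (0.008 - 0.0022) / (0.054 * 0.0022)
T = 48.822 s

48.822


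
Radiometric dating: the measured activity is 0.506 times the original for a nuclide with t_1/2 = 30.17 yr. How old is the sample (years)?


lambda = ln(2) / t_half = ln(2) / 30.17 = 0.02297472 /yr
t = -ln(A/A0) / lambda
t = -ln(0.506) / 0.02297472
t = 29.651 yr

29.651


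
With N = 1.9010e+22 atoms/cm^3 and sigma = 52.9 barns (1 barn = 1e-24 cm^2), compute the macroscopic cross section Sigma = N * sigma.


Sigma = N * sigma_barns * 1e-24
Sigma = 1.9010e+22 * 52.9 * 1e-24
Sigma = 1.0056 /cm

1.0056


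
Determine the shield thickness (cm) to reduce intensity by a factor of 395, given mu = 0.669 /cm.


x = ln(factor) / mu
x = ln(395) / 0.669
x = 8.9370 cm

8.9370


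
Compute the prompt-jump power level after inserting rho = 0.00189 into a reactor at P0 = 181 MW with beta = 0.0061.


P1/P0 = beta / (beta - rho)
P1/P0 = 0.0061 / (0.0061 - 0.00189) = 1.448931
P1 = 181 * 1.448931 = 262.26 MW

262.26


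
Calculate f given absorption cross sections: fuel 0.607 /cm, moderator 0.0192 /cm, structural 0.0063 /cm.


f = Sigma_a_fuel / (Sigma_a_fuel + Sigma_a_mod + Sigma_a_other)
f = 0.607 / (0.607 + 0.0192 + 0.0063)
f = 0.95968

0.95968


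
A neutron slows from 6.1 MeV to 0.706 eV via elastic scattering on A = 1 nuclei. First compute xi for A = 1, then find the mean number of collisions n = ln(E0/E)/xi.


xi = 1 + (A-1)^2/(2A)*ln((A-1)/(A+1)) = 1 (for A = 1)
n = ln(E0/E) / xi
n = ln(6.1e6 / 0.706) / 1
n = ln(8.640227e+06) / 1 = 15.972

15.972


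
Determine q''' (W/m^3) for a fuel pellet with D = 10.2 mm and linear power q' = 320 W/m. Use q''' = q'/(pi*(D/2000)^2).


r = D / 2 / 1000 = 10.2 / 2 / 1000 = 0.0051 m
q''' = q' / (pi * r^2)
q''' = 320 / (pi * 0.0051^2)
q''' = 3.9162e+06 W/m^3

3.9162e+06


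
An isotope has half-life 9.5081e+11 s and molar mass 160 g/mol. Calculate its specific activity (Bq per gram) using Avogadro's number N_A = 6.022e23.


lambda = ln(2) / t_half = ln(2) / 9.5081e+11 = 7.290070e-13 /s
SA = lambda * N_A / M
SA = 7.290070e-13 * 6.022e23 / 160
SA = 2.7438e+09 Bq/g

2.7438e+09


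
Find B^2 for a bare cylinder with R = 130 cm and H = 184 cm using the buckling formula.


B^2 = (2.405/R)^2 + (pi/H)^2
B^2 = (2.405/130)^2 + (pi/184)^2
B^2 = 6.3377e-04 /cm^2

6.3377e-04


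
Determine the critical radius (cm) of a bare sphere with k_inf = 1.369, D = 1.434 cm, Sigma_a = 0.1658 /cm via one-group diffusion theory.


L^2 = D / Sigma_a = 1.434 / 0.1658 = 8.648975 cm^2
B_m^2 = (k_inf - 1) / L^2 = (1.369 - 1) / 8.648975 = 0.04266402 /cm^2
For a bare sphere: B_g = pi/R, so R_c = pi / sqrt(B_m^2)
R_c = pi / sqrt(0.04266402) = 15.210 cm

15.210


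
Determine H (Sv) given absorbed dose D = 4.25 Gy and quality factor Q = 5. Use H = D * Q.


H = D * Q
H = 4.25 * 5
H = 21.250 Sv

21.250


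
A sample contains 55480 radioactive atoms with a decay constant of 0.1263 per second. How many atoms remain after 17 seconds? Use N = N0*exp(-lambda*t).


N = N0 * exp(-lambda * t)
N = 55480 * exp(-0.1263 * 17)
N = 6481.3

6481.3


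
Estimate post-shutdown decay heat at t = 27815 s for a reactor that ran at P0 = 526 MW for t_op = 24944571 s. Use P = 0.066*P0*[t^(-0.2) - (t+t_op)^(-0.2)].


P/P0 = 0.066 * [t^(-0.2) - (t + t_op)^(-0.2)]
P/P0 = 0.066 * [27815^(-0.2) - (27815 + 24944571)^(-0.2)]
P/P0 = 0.066 * [0.1291648 - 0.03315187] = 0.006336853
P = 526 * 0.006336853 = 3.3332 MW

3.3332


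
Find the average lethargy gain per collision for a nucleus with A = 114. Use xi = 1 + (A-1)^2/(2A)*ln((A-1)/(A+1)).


xi = 1 + (A-1)^2/(2A) * ln((A-1)/(A+1))
xi = 1 + (114-1)^2/(2*114) * ln((114-1)/(114 +1))
xi = 0.017442

0.017442


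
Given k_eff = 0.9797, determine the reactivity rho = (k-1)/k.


rho = (k_eff - 1) / k_eff
rho = (0.9797 - 1) / 0.9797
rho = -0.020721

-0.020721


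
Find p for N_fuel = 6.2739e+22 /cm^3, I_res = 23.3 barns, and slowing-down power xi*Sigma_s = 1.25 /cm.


p = exp(-N * I * 1e-24 / (xi*Sigma_s))
p = exp(-6.2739e+22 * 23.3 * 1e-24 / 1.25)
p = 0.31054

0.31054


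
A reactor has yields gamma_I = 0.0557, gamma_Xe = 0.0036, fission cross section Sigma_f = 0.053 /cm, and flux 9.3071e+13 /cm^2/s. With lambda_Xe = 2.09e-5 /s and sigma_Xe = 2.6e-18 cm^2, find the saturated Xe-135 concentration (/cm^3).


Xe_eq = (gamma_I + gamma_Xe) * Sigma_f * phi / (lambda_Xe + sigma_Xe * phi)
Numerator = (0.0557 + 0.0036) * 0.053 * 9.3071e+13 = 2.925128e+11
Denominator = 2.09e-5 + 2.6e-18 * 9.3071e+13 = 2.628846e-04
Xe_eq = 2.925128e+11 / 2.628846e-04 = 1.1127e+15 /cm^3

1.1127e+15


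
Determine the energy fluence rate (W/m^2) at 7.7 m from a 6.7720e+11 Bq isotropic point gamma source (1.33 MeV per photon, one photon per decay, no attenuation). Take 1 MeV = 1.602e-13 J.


psi = A * E * 1.602e-13 / (4*pi*r^2)
psi = 6.7720e+11 * 1.33 * 1.602e-13 / (4*pi*7.7^2)
psi = 1.9366e-04 W/m^2

1.9366e-04


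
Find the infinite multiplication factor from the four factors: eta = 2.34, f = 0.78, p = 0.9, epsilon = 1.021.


k_inf = eta * f * p * epsilon
k_inf = 2.34 * 0.78 * 0.9 * 1.021
k_inf = 1.6772

1.6772


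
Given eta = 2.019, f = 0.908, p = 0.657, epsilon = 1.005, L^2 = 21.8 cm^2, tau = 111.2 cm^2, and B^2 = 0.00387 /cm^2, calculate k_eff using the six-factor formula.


k_inf = eta*f*p*eps = 2.019*0.908*0.657*1.005 = 1.210469
P_TNL = 1/(1 + L^2*B^2) = 1/(1 + 21.8*0.00387) = 0.9221979
P_FNL = exp(-B^2*tau) = exp(-0.00387*111.2) = 0.6502854
k_eff = k_inf * P_TNL * P_FNL = 1.210469 * 0.9221979 * 0.6502854
k_eff = 0.72591

0.72591


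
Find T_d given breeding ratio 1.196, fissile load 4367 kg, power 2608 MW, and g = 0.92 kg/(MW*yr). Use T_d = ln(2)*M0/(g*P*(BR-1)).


Breeding gain G = BR - 1 = 1.196 - 1 = 0.196
Fissile production rate = g * P * G = 0.92 * 2608 * 0.196 = 470.27456 kg/yr
T_d = ln(2) * M0 / (g * P * G)
T_d = ln(2) * 4367 / 470.27456 = 6.4366 yr

6.4366


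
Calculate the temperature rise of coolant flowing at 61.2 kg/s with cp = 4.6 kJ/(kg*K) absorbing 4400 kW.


dT = Q / (m_dot * cp)
dT = 4400 / (61.2 * 4.6)
dT = 15.629 C

15.629


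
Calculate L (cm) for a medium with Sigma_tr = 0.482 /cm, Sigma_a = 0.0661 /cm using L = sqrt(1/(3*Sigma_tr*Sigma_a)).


D = 1 / (3 * Sigma_tr) = 1 / (3 * 0.482) = 0.6915629 cm
L = sqrt(D / Sigma_a)
L = sqrt(0.6915629 / 0.0661)
L = 3.2346 cm

3.2346


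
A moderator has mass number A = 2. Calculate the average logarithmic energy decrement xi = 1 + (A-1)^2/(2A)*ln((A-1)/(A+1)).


xi = 1 + (A-1)^2/(2A) * ln((A-1)/(A+1))
xi = 1 + (2-1)^2/(2*2) * ln((2-1)/(2 +1))
xi = 0.72535

0.72535


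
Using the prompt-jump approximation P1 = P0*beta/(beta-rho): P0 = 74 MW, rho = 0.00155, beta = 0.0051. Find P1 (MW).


P1/P0 = beta / (beta - rho)
P1/P0 = 0.0051 / (0.0051 - 0.00155) = 1.436620
P1 = 74 * 1.436620 = 106.31 MW

106.31


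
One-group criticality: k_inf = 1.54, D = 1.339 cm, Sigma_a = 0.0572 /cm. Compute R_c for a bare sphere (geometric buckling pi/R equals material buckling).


L^2 = D / Sigma_a = 1.339 / 0.0572 = 23.40909 cm^2
B_m^2 = (k_inf - 1) / L^2 = (1.54 - 1) / 23.40909 = 0.02306796 /cm^2
For a bare sphere: B_g = pi/R, so R_c = pi / sqrt(B_m^2)
R_c = pi / sqrt(0.02306796) = 20.685 cm

20.685


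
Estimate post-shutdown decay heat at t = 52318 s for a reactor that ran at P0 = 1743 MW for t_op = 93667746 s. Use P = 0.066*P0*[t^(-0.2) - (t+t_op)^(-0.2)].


P/P0 = 0.066 * [t^(-0.2) - (t + t_op)^(-0.2)]
P/P0 = 0.066 * [52318^(-0.2) - (52318 + 93667746)^(-0.2)]
P/P0 = 0.066 * [0.1138334 - 0.02544682] = 0.005833514
P = 1743 * 0.005833514 = 10.168 MW

10.168


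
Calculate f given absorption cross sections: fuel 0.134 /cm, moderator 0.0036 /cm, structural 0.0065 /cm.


f = Sigma_a_fuel / (Sigma_a_fuel + Sigma_a_mod + Sigma_a_other)
f = 0.134 / (0.134 + 0.0036 + 0.0065)
f = 0.92991

0.92991


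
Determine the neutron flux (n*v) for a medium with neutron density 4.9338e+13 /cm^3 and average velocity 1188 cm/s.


phi = n * v
phi = 4.9338e+13 * 1188
phi = 5.8614e+16 /cm^2/s

5.8614e+16


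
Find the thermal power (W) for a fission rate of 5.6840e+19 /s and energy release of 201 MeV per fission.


P = fission_rate * E_MeV * 1.602e-13
P = 5.6840e+19 * 201 * 1.602e-13
P = 1.8303e+09 W

1.8303e+09


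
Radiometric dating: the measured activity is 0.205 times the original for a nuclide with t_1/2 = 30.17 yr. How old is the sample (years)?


lambda = ln(2) / t_half = ln(2) / 30.17 = 0.02297472 /yr
t = -ln(A/A0) / lambda
t = -ln(0.205) / 0.02297472
t = 68.978 yr

68.978


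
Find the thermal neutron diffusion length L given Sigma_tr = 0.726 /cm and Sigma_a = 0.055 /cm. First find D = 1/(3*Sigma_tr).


D = 1 / (3 * Sigma_tr) = 1 / (3 * 0.726) = 0.4591368 cm
L = sqrt(D / Sigma_a)
L = sqrt(0.4591368 / 0.055)
L = 2.8893 cm

2.8893


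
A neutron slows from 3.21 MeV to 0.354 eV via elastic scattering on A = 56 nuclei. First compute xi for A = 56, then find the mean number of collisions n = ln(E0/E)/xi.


xi = 1 + (A-1)^2/(2A)*ln((A-1)/(A+1)) = 0.03529286 (for A = 56)
n = ln(E0/E) / xi
n = ln(3.21e6 / 0.354) / 0.03529286
n = ln(9.067797e+06) / 0.03529286 = 453.92

453.92


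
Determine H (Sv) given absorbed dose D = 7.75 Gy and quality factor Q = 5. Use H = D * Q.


H = D * Q
H = 7.75 * 5
H = 38.750 Sv

38.750


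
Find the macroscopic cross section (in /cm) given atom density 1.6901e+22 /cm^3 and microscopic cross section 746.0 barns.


Sigma = N * sigma_barns * 1e-24
Sigma = 1.6901e+22 * 746.0 * 1e-24
Sigma = 12.608 /cm

12.608


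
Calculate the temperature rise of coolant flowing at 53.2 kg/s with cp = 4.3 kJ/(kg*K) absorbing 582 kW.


dT = Q / (m_dot * cp)
dT = 582 / (53.2 * 4.3)
dT = 2.5442 C

2.5442


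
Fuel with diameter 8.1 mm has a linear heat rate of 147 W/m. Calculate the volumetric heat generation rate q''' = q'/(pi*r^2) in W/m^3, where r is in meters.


r = D / 2 / 1000 = 8.1 / 2 / 1000 = 0.00405 m
q''' = q' / (pi * r^2)
q''' = 147 / (pi * 0.00405^2)
q''' = 2.8527e+06 W/m^3

2.8527e+06


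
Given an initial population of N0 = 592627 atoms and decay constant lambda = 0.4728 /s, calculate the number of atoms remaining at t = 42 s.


N = N0 * exp(-lambda * t)
N = 592627 * exp(-0.4728 * 42)
N = 0.0014084

0.0014084


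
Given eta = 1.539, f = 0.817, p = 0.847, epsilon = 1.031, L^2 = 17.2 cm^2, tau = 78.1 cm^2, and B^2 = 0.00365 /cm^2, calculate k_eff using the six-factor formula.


k_inf = eta*f*p*eps = 1.539*0.817*0.847*1.031 = 1.098001
P_TNL = 1/(1 + L^2*B^2) = 1/(1 + 17.2*0.00365) = 0.9409285
P_FNL = exp(-B^2*tau) = exp(-0.00365*78.1) = 0.7519654
k_eff = k_inf * P_TNL * P_FNL = 1.098001 * 0.9409285 * 0.7519654
k_eff = 0.77689

0.77689


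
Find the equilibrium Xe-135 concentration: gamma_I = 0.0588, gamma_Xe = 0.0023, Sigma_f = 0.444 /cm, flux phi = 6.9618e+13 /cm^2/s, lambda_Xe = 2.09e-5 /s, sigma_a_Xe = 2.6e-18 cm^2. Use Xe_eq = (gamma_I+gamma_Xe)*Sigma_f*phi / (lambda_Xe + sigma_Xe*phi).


Xe_eq = (gamma_I + gamma_Xe) * Sigma_f * phi / (lambda_Xe + sigma_Xe * phi)
Numerator = (0.0588 + 0.0023) * 0.444 * 6.9618e+13 = 1.888625e+12
Denominator = 2.09e-5 + 2.6e-18 * 6.9618e+13 = 2.019068e-04
Xe_eq = 1.888625e+12 / 2.019068e-04 = 9.3539e+15 /cm^3

9.3539e+15


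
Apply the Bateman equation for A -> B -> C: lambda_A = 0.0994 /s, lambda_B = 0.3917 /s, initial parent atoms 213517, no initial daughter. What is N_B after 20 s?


N_B(t) = lambda_A * N_A0 / (lambda_B - lambda_A) * [exp(-lambda_A*t) - exp(-lambda_B*t)]
exp(-0.0994*20) = 0.1369691; exp(-0.3917*20) = 3.960382e-04
N_B = 0.0994 * 213517 / (0.3917 - 0.0994) * (0.1369691 - 3.960382e-04)
N_B = 9916.4

9916.4


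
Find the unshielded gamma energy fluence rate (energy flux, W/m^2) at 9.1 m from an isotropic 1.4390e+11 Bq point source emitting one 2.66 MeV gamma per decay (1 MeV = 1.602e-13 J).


psi = A * E * 1.602e-13 / (4*pi*r^2)
psi = 1.4390e+11 * 2.66 * 1.602e-13 / (4*pi*9.1^2)
psi = 5.8927e-05 W/m^2

5.8927e-05


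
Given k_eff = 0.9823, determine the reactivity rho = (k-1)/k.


rho = (k_eff - 1) / k_eff
rho = (0.9823 - 1) / 0.9823
rho = -0.018019

-0.018019


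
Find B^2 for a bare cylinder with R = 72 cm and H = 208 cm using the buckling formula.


B^2 = (2.405/R)^2 + (pi/H)^2
B^2 = (2.405/72)^2 + (pi/208)^2
B^2 = 0.0013439 /cm^2

0.0013439


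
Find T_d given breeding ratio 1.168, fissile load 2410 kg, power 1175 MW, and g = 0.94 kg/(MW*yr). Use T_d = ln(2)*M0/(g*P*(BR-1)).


Breeding gain G = BR - 1 = 1.168 - 1 = 0.168
Fissile production rate = g * P * G = 0.94 * 1175 * 0.168 = 185.556 kg/yr
T_d = ln(2) * M0 / (g * P * G)
T_d = ln(2) * 2410 / 185.556 = 9.0026 yr

9.0026


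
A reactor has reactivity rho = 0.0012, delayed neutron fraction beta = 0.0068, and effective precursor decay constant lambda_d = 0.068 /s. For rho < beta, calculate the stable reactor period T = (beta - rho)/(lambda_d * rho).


T = (beta - rho) / (lambda_d * rho)
T = (0.0068 - 0.0012) / (0.068 * 0.0012)
T = 68.627 s

68.627


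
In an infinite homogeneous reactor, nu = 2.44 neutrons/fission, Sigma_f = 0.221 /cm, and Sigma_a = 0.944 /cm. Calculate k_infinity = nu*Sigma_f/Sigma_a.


k_inf = nu * Sigma_f / Sigma_a
k_inf = 2.44 * 0.221 / 0.944
k_inf = 0.57123

0.57123


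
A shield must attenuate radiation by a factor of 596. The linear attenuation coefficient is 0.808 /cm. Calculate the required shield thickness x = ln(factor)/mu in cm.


x = ln(factor) / mu
x = ln(596) / 0.808
x = 7.9087 cm

7.9087


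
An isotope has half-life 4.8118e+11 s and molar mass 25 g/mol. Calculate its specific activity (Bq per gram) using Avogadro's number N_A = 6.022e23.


lambda = ln(2) / t_half = ln(2) / 4.8118e+11 = 1.440515e-12 /s
SA = lambda * N_A / M
SA = 1.440515e-12 * 6.022e23 / 25
SA = 3.4699e+10 Bq/g

3.4699e+10


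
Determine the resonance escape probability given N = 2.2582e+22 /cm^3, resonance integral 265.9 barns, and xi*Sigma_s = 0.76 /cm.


p = exp(-N * I * 1e-24 / (xi*Sigma_s))
p = exp(-2.2582e+22 * 265.9 * 1e-24 / 0.76)
p = 3.7047e-04

3.7047e-04


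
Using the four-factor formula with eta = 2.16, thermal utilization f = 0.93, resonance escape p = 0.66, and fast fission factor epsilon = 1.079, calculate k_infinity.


k_inf = eta * f * p * epsilon
k_inf = 2.16 * 0.93 * 0.66 * 1.079
k_inf = 1.4305

1.4305


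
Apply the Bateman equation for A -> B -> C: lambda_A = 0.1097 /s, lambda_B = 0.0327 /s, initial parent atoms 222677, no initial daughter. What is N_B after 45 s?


N_B(t) = lambda_A * N_A0 / (lambda_B - lambda_A) * [exp(-lambda_A*t) - exp(-lambda_B*t)]
exp(-0.1097*45) = 0.007179683; exp(-0.0327*45) = 0.2295809
N_B = 0.1097 * 222677 / (0.0327 - 0.1097) * (0.007179683 - 0.2295809)
N_B = 70555

70555


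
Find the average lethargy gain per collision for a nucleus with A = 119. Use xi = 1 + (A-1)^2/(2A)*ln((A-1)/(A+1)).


xi = 1 + (A-1)^2/(2A) * ln((A-1)/(A+1))
xi = 1 + (119-1)^2/(2*119) * ln((119-1)/(119 +1))
xi = 0.016713

0.016713


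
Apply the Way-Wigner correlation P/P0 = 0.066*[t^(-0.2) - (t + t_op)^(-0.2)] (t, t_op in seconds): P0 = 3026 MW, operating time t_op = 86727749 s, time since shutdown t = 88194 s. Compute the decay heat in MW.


P/P0 = 0.066 * [t^(-0.2) - (t + t_op)^(-0.2)]
P/P0 = 0.066 * [88194^(-0.2) - (88194 + 86727749)^(-0.2)]
P/P0 = 0.066 * [0.1025445 - 0.02583926] = 0.005062546
P = 3026 * 0.005062546 = 15.319 MW

15.319


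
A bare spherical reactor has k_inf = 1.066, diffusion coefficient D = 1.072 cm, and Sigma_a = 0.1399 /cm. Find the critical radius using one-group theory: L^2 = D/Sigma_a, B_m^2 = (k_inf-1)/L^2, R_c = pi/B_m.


L^2 = D / Sigma_a = 1.072 / 0.1399 = 7.662616 cm^2
B_m^2 = (k_inf - 1) / L^2 = (1.066 - 1) / 7.662616 = 0.008613246 /cm^2
For a bare sphere: B_g = pi/R, so R_c = pi / sqrt(B_m^2)
R_c = pi / sqrt(0.008613246) = 33.851 cm

33.851


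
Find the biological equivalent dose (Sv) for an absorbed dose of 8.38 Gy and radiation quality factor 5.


H = D * Q
H = 8.38 * 5
H = 41.900 Sv

41.900


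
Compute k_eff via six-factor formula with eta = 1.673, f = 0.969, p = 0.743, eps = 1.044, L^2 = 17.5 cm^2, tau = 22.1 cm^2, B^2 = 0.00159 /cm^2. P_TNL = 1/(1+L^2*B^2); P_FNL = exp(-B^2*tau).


k_inf = eta*f*p*eps = 1.673*0.969*0.743*1.044 = 1.257503
P_TNL = 1/(1 + L^2*B^2) = 1/(1 + 17.5*0.00159) = 0.9729283
P_FNL = exp(-B^2*tau) = exp(-0.00159*22.1) = 0.9654712
k_eff = k_inf * P_TNL * P_FNL = 1.257503 * 0.9729283 * 0.9654712
k_eff = 1.1812

1.1812


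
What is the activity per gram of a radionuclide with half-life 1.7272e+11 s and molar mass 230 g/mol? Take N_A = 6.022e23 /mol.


lambda = ln(2) / t_half = ln(2) / 1.7272e+11 = 4.013126e-12 /s
SA = lambda * N_A / M
SA = 4.013126e-12 * 6.022e23 / 230
SA = 1.0507e+10 Bq/g

1.0507e+10


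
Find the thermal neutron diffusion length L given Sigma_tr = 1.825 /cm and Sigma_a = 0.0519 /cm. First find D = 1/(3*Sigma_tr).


D = 1 / (3 * Sigma_tr) = 1 / (3 * 1.825) = 0.1826484 cm
L = sqrt(D / Sigma_a)
L = sqrt(0.1826484 / 0.0519)
L = 1.8760 cm

1.8760


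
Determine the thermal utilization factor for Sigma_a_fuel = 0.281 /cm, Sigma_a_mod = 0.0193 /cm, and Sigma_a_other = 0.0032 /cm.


f = Sigma_a_fuel / (Sigma_a_fuel + Sigma_a_mod + Sigma_a_other)
f = 0.281 / (0.281 + 0.0193 + 0.0032)
f = 0.92586

0.92586


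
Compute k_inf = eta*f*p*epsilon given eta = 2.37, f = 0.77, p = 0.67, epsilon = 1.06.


k_inf = eta * f * p * epsilon
k_inf = 2.37 * 0.77 * 0.67 * 1.06
k_inf = 1.2960

1.2960


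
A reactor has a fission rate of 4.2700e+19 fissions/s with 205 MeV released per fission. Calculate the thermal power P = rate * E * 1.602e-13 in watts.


P = fission_rate * E_MeV * 1.602e-13
P = 4.2700e+19 * 205 * 1.602e-13
P = 1.4023e+09 W

1.4023e+09


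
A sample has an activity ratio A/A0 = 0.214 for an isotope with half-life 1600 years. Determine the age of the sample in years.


lambda = ln(2) / t_half = ln(2) / 1600 = 4.332170e-04 /yr
t = -ln(A/A0) / lambda
t = -ln(0.214) / 4.332170e-04
t = 3558.9 yr

3558.9


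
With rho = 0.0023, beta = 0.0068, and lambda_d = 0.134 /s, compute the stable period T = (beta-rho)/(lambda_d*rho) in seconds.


T = (beta - rho) / (lambda_d * rho)
T = (0.0068 - 0.0023) / (0.134 * 0.0023)
T = 14.601 s

14.601


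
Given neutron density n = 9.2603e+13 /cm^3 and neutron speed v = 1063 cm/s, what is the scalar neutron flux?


phi = n * v
phi = 9.2603e+13 * 1063
phi = 9.8437e+16 /cm^2/s

9.8437e+16


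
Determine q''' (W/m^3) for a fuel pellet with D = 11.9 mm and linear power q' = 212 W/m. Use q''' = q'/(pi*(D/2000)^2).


r = D / 2 / 1000 = 11.9 / 2 / 1000 = 0.00595 m
q''' = q' / (pi * r^2)
q''' = 212 / (pi * 0.00595^2)
q''' = 1.9061e+06 W/m^3

1.9061e+06


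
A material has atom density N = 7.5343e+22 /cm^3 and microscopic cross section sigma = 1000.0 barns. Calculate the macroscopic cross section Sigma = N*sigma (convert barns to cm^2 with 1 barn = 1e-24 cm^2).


Sigma = N * sigma_barns * 1e-24
Sigma = 7.5343e+22 * 1000.0 * 1e-24
Sigma = 75.343 /cm

75.343


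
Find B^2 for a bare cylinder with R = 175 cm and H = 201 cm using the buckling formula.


B^2 = (2.405/R)^2 + (pi/H)^2
B^2 = (2.405/175)^2 + (pi/201)^2
B^2 = 4.3316e-04 /cm^2

4.3316e-04


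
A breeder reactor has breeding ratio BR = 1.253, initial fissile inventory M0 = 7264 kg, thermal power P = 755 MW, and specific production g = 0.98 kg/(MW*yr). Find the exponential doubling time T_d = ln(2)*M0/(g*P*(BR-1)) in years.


Breeding gain G = BR - 1 = 1.253 - 1 = 0.253
Fissile production rate = g * P * G = 0.98 * 755 * 0.253 = 187.1947 kg/yr
T_d = ln(2) * M0 / (g * P * G)
T_d = ln(2) * 7264 / 187.1947 = 26.897 yr

26.897


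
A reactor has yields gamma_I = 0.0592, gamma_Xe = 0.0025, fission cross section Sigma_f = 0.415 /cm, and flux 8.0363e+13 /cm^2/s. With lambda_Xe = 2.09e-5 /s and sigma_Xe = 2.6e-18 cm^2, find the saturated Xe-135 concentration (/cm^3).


Xe_eq = (gamma_I + gamma_Xe) * Sigma_f * phi / (lambda_Xe + sigma_Xe * phi)
Numerator = (0.0592 + 0.0025) * 0.415 * 8.0363e+13 = 2.057735e+12
Denominator = 2.09e-5 + 2.6e-18 * 8.0363e+13 = 2.298438e-04
Xe_eq = 2.057735e+12 / 2.298438e-04 = 8.9528e+15 /cm^3

8.9528e+15


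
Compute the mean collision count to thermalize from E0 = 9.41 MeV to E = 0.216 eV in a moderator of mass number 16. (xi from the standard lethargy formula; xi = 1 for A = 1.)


xi = 1 + (A-1)^2/(2A)*ln((A-1)/(A+1)) = 0.1199467 (for A = 16)
n = ln(E0/E) / xi
n = ln(9.41e6 / 0.216) / 0.1199467
n = ln(4.356481e+07) / 0.1199467 = 146.65

146.65


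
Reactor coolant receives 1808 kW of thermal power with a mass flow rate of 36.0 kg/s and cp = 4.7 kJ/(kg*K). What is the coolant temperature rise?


dT = Q / (m_dot * cp)
dT = 1808 / (36.0 * 4.7)
dT = 10.686 C

10.686


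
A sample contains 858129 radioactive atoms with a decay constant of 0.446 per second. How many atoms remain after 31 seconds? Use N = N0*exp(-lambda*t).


N = N0 * exp(-lambda * t)
N = 858129 * exp(-0.446 * 31)
N = 0.84917

0.84917


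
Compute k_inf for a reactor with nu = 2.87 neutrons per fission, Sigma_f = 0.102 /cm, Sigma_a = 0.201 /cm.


k_inf = nu * Sigma_f / Sigma_a
k_inf = 2.87 * 0.102 / 0.201
k_inf = 1.4564

1.4564


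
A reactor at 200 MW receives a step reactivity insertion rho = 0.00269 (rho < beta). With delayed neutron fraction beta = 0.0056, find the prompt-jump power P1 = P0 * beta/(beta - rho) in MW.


P1/P0 = beta / (beta - rho)
P1/P0 = 0.0056 / (0.0056 - 0.00269) = 1.924399
P1 = 200 * 1.924399 = 384.88 MW

384.88


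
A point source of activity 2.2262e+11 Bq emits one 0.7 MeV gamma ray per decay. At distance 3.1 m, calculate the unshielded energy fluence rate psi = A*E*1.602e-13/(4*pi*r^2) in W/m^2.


psi = A * E * 1.602e-13 / (4*pi*r^2)
psi = 2.2262e+11 * 0.7 * 1.602e-13 / (4*pi*3.1^2)
psi = 2.0672e-04 W/m^2

2.0672e-04


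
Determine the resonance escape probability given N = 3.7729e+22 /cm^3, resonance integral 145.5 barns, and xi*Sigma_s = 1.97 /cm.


p = exp(-N * I * 1e-24 / (xi*Sigma_s))
p = exp(-3.7729e+22 * 145.5 * 1e-24 / 1.97)
p = 0.061631

0.061631


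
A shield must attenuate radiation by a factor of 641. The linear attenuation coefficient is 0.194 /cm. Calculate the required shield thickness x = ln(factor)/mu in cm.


x = ln(factor) / mu
x = ln(641) / 0.194
x = 33.315 cm

33.315


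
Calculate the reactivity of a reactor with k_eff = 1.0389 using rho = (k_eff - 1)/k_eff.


rho = (k_eff - 1) / k_eff
rho = (1.0389 - 1) / 1.0389
rho = 0.037443

0.037443


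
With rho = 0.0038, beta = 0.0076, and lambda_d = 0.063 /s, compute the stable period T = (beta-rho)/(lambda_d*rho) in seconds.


T = (beta - rho) / (lambda_d * rho)
T = (0.0076 - 0.0038) / (0.063 * 0.0038)
T = 15.873 s

15.873


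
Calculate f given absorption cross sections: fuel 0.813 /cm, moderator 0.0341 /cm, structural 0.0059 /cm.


f = Sigma_a_fuel / (Sigma_a_fuel + Sigma_a_mod + Sigma_a_other)
f = 0.813 / (0.813 + 0.0341 + 0.0059)
f = 0.95311

0.95311


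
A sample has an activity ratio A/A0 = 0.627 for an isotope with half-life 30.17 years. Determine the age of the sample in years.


lambda = ln(2) / t_half = ln(2) / 30.17 = 0.02297472 /yr
t = -ln(A/A0) / lambda
t = -ln(0.627) / 0.02297472
t = 20.318 yr

20.318


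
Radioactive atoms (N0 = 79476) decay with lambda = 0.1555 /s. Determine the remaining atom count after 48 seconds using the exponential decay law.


N = N0 * exp(-lambda * t)
N = 79476 * exp(-0.1555 * 48)
N = 45.568

45.568


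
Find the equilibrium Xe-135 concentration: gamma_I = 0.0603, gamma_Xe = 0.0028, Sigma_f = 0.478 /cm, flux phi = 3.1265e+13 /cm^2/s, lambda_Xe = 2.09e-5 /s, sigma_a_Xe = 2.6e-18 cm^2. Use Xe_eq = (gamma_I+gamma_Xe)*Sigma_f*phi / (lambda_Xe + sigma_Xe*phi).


Xe_eq = (gamma_I + gamma_Xe) * Sigma_f * phi / (lambda_Xe + sigma_Xe * phi)
Numerator = (0.0603 + 0.0028) * 0.478 * 3.1265e+13 = 9.430087e+11
Denominator = 2.09e-5 + 2.6e-18 * 3.1265e+13 = 1.021890e-04
Xe_eq = 9.430087e+11 / 1.021890e-04 = 9.2281e+15 /cm^3

9.2281e+15


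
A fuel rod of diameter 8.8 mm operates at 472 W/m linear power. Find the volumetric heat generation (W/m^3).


r = D / 2 / 1000 = 8.8 / 2 / 1000 = 0.0044 m
q''' = q' / (pi * r^2)
q''' = 472 / (pi * 0.0044^2)
q''' = 7.7604e+06 W/m^3

7.7604e+06


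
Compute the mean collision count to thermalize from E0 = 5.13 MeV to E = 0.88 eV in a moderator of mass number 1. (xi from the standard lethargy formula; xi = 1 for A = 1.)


xi = 1 + (A-1)^2/(2A)*ln((A-1)/(A+1)) = 1 (for A = 1)
n = ln(E0/E) / xi
n = ln(5.13e6 / 0.88) / 1
n = ln(5.829545e+06) / 1 = 15.578

15.578


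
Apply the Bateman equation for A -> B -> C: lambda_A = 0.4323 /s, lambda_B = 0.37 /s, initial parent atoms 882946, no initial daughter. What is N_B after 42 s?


N_B(t) = lambda_A * N_A0 / (lambda_B - lambda_A) * [exp(-lambda_A*t) - exp(-lambda_B*t)]
exp(-0.4323*42) = 1.302233e-08; exp(-0.37*42) = 1.782640e-07
N_B = 0.4323 * 882946 / (0.37 - 0.4323) * (1.302233e-08 - 1.782640e-07)
N_B = 1.0124

1.0124


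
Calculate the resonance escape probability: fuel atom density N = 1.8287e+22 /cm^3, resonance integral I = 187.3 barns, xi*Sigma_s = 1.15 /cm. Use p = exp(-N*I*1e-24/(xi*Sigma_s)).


p = exp(-N * I * 1e-24 / (xi*Sigma_s))
p = exp(-1.8287e+22 * 187.3 * 1e-24 / 1.15)
p = 0.050874

0.050874


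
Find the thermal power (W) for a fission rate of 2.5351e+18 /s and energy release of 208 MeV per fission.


P = fission_rate * E_MeV * 1.602e-13
P = 2.5351e+18 * 208 * 1.602e-13
P = 8.4474e+07 W

8.4474e+07


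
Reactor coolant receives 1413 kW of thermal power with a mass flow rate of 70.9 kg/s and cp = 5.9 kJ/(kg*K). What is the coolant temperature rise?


dT = Q / (m_dot * cp)
dT = 1413 / (70.9 * 5.9)
dT = 3.3779 C

3.3779


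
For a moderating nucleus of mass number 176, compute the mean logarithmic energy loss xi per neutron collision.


xi = 1 + (A-1)^2/(2A) * ln((A-1)/(A+1))
xi = 1 + (176-1)^2/(2*176) * ln((176-1)/(176 +1))
xi = 0.011321

0.011321


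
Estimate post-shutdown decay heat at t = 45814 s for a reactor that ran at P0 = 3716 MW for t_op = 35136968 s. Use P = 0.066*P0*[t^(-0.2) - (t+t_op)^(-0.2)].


P/P0 = 0.066 * [t^(-0.2) - (t + t_op)^(-0.2)]
P/P0 = 0.066 * [45814^(-0.2) - (45814 + 35136968)^(-0.2)]
P/P0 = 0.066 * [0.1168962 - 0.03095522] = 0.005672105
P = 3716 * 0.005672105 = 21.078 MW

21.078


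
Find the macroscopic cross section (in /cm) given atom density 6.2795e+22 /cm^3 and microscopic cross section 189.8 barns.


Sigma = N * sigma_barns * 1e-24
Sigma = 6.2795e+22 * 189.8 * 1e-24
Sigma = 11.918 /cm

11.918


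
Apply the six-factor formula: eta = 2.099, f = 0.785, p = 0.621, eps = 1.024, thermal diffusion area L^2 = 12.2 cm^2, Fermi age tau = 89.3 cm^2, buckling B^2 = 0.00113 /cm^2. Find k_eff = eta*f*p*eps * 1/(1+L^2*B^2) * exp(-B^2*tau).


k_inf = eta*f*p*eps = 2.099*0.785*0.621*1.024 = 1.047789
P_TNL = 1/(1 + L^2*B^2) = 1/(1 + 12.2*0.00113) = 0.9864015
P_FNL = exp(-B^2*tau) = exp(-0.00113*89.3) = 0.9040153
k_eff = k_inf * P_TNL * P_FNL = 1.047789 * 0.9864015 * 0.9040153
k_eff = 0.93434

0.93434


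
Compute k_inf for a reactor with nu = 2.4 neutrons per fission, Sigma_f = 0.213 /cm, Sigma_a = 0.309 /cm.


k_inf = nu * Sigma_f / Sigma_a
k_inf = 2.4 * 0.213 / 0.309
k_inf = 1.6544

1.6544


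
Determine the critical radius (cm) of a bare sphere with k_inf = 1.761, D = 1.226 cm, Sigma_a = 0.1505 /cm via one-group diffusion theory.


L^2 = D / Sigma_a = 1.226 / 0.1505 = 8.146179 cm^2
B_m^2 = (k_inf - 1) / L^2 = (1.761 - 1) / 8.146179 = 0.09341803 /cm^2
For a bare sphere: B_g = pi/R, so R_c = pi / sqrt(B_m^2)
R_c = pi / sqrt(0.09341803) = 10.279 cm

10.279


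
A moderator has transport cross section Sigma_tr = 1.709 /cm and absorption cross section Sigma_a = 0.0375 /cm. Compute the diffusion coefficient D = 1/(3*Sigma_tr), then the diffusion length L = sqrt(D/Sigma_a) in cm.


D = 1 / (3 * Sigma_tr) = 1 / (3 * 1.709) = 0.1950458 cm
L = sqrt(D / Sigma_a)
L = sqrt(0.1950458 / 0.0375)
L = 2.2806 cm

2.2806


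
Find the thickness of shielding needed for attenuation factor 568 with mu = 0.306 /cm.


x = ln(factor) / mu
x = ln(568) / 0.306
x = 20.726 cm

20.726


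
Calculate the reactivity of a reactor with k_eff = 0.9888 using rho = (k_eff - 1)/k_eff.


rho = (k_eff - 1) / k_eff
rho = (0.9888 - 1) / 0.9888
rho = -0.011327

-0.011327


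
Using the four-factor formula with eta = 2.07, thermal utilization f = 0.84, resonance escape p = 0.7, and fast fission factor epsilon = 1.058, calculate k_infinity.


k_inf = eta * f * p * epsilon
k_inf = 2.07 * 0.84 * 0.7 * 1.058
k_inf = 1.2878

1.2878


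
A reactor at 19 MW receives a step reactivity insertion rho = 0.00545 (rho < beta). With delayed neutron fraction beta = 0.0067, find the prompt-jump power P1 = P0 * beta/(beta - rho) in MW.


P1/P0 = beta / (beta - rho)
P1/P0 = 0.0067 / (0.0067 - 0.00545) = 5.360000
P1 = 19 * 5.360000 = 101.84 MW

101.84


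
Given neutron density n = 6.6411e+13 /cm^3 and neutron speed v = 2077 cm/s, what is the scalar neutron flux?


phi = n * v
phi = 6.6411e+13 * 2077
phi = 1.3794e+17 /cm^2/s

1.3794e+17


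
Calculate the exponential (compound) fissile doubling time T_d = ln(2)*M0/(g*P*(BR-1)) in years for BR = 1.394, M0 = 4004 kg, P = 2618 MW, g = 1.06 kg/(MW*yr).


Breeding gain G = BR - 1 = 1.394 - 1 = 0.394
Fissile production rate = g * P * G = 1.06 * 2618 * 0.394 = 1093.38152 kg/yr
T_d = ln(2) * M0 / (g * P * G)
T_d = ln(2) * 4004 / 1093.38152 = 2.5383 yr

2.5383
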